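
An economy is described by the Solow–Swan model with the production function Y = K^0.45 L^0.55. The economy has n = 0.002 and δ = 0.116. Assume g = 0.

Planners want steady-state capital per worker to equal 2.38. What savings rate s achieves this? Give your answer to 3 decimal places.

s ≈ 0.190

In steady state, investment equals break-even investment: s·k^α = (n + δ)·k.
So s / (n + δ) = (k*)^(1−α) = 2.38^0.55 = 1.6111.
Therefore s = 1.6111 × (n + δ) = 1.6111 × 0.118 = 0.1901.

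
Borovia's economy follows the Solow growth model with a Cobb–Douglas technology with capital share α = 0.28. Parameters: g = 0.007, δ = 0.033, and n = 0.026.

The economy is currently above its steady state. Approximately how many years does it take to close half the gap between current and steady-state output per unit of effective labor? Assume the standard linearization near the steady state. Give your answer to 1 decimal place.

Near the steady state the convergence rate is λ = (1 − α)(n + g + δ).
λ = (1 − 0.28) × 0.066 = 0.72 × 0.066 = 0.04752
Half-life = ln 2 / λ = 0.6931 / 0.04752 ≈ 14.59 years

t_½ ≈ 14.6 years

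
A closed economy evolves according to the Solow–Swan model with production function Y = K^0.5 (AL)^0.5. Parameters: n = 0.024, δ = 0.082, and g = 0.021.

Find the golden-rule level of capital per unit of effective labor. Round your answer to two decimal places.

The golden rule sets f'(k) = n + g + δ, i.e. α·k^(α−1) = n + g + δ.
So k^(1−α) = α / (n + g + δ) = 0.5 / 0.127 = 3.9370.
k_gold = 3.9370^(1/0.5) ≈ 15.5000

k_gold ≈ 15.50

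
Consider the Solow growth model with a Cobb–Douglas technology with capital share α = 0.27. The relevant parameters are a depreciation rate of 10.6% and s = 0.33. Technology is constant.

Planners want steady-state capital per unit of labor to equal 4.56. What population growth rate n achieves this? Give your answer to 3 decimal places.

In steady state, investment equals break-even investment: s·k^α = (n + δ)·k.
So s / (n + δ) = (k*)^(1−α) = 4.56^0.73 = 3.0272.
Therefore n + δ = s / 3.0272 = 0.33 / 3.0272 = 0.1090, so n = 0.1090 − 0.106 = 0.0030.

n ≈ 0.003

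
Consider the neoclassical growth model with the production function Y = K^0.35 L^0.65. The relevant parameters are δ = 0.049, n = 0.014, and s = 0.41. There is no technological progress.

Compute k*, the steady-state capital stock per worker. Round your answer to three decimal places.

In steady state, investment equals break-even investment: s·k^α = (n + δ)·k.
Rearranging, k^(1−α) = s / (n + δ).
k^0.65 = 0.41 / (0.014 + 0.049) = 0.41 / 0.063 = 6.5079
k* = 6.5079^(1/0.65) ≈ 17.8422

k* ≈ 17.842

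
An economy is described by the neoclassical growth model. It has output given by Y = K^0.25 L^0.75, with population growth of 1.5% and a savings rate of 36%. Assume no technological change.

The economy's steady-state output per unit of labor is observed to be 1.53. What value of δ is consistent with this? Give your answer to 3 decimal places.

δ ≈ 0.086

Steady state requires s·f(k) = (n + δ)·k, i.e. s·k^α = (n + δ)·k.
Since y* = [s/(n + δ)]^(α/(1−α)), we have s/(n + δ) = (y*)^((1−α)/α) = 1.53^3 = 3.5816.
Therefore n + δ = s / 3.5816 = 0.36 / 3.5816 = 0.1005, so δ = 0.1005 − 0.015 = 0.0855.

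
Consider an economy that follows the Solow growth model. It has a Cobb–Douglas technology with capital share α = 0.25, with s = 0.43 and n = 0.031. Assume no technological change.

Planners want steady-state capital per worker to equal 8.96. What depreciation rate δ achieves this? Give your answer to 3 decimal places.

In steady state, investment equals break-even investment: s·k^α = (n + δ)·k.
So s / (n + δ) = (k*)^(1−α) = 8.96^0.75 = 5.1788.
Therefore n + δ = s / 5.1788 = 0.43 / 5.1788 = 0.0830, so δ = 0.0830 − 0.031 = 0.0520.

δ ≈ 0.052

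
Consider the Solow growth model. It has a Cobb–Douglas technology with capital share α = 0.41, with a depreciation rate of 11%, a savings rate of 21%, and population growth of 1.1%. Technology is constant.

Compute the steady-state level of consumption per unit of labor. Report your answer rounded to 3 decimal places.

c* ≈ 1.159

In steady state, investment equals break-even investment: s·k^α = (n + δ)·k.
Dividing both sides by k: k^(1−α) = s / (n + δ).
k^0.59 = 0.21 / (0.011 + 0.110) = 0.21 / 0.121 = 1.7355
k* = 1.7355^(1/0.59) ≈ 2.5457
y* = (k*)^α = 2.5457^0.41 ≈ 1.4668
c* = (1 − s)·y* = (1 − 0.21) × 1.4668 ≈ 1.1588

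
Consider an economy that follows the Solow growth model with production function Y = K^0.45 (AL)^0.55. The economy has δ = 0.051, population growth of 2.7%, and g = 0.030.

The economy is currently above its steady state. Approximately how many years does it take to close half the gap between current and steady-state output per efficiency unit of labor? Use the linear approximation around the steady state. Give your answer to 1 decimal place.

half-life ≈ 11.7 years

Near the steady state the convergence rate is λ = (1 − α)(n + g + δ).
λ = (1 − 0.45) × 0.108 = 0.55 × 0.108 = 0.0594
Half-life = ln 2 / λ = 0.6931 / 0.0594 ≈ 11.67 years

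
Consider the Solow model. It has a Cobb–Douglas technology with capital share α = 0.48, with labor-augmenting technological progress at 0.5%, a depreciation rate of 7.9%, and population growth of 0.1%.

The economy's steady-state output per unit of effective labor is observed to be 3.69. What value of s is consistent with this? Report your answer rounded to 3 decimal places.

s ≈ 0.350

At the steady state, Δk = 0, so s·k^α = (n + g + δ)·k.
Since y* = [s/(n + g + δ)]^(α/(1−α)), we have s/(n + g + δ) = (y*)^((1−α)/α) = 3.69^1.0833 = 4.1140.
Therefore s = 4.1140 × (n + g + δ) = 4.1140 × 0.085 = 0.3497.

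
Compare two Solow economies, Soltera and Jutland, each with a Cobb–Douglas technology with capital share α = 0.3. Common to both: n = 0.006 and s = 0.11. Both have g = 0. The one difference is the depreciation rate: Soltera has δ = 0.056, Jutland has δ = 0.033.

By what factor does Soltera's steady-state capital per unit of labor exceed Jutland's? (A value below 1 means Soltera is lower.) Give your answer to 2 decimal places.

Steady-state k* = [s/(n + δ)]^(1/(1−α)), so the ratio is [ (s_S/(n + δ)_S) / (s_J/(n + δ)_J) ]^1.4286.
s_S/(n + δ)_S = 0.11/0.062 = 1.7742; s_J/(n + δ)_J = 0.11/0.039 = 2.8205.
Ratio = (1.7742/2.8205)^1.4286 = 0.6290^1.4286 ≈ 0.5156

ratio ≈ 0.52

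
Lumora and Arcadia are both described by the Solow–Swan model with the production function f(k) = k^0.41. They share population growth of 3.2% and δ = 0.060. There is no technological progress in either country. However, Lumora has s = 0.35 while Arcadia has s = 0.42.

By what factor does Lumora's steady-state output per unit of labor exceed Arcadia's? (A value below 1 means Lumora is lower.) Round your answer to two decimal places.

y*_L / y*_A ≈ 0.88

Steady-state y* = [s/(n + δ)]^(α/(1−α)), so the ratio is [ (s_L/(n + δ)_L) / (s_A/(n + δ)_A) ]^0.6949.
s_L/(n + δ)_L = 0.35/0.092 = 3.8043; s_A/(n + δ)_A = 0.42/0.092 = 4.5652.
Ratio = (3.8043/4.5652)^0.6949 = 0.8333^0.6949 ≈ 0.8810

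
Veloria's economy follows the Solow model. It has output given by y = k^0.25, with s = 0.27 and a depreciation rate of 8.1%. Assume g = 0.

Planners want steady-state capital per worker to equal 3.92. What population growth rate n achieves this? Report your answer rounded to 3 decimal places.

n ≈ 0.016

At the steady state, Δk = 0, so s·k^α = (n + δ)·k.
So s / (n + δ) = (k*)^(1−α) = 3.92^0.75 = 2.7859.
Therefore n + δ = s / 2.7859 = 0.27 / 2.7859 = 0.0969, so n = 0.0969 − 0.081 = 0.0159.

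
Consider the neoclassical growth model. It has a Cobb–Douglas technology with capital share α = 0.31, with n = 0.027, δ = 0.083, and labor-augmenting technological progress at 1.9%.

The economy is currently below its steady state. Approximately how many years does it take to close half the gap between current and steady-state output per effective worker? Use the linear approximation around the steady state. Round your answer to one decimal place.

Near the steady state the convergence rate is λ = (1 − α)(n + g + δ).
λ = (1 − 0.31) × 0.129 = 0.69 × 0.129 = 0.08901
Half-life = ln 2 / λ = 0.6931 / 0.08901 ≈ 7.79 years

t_½ ≈ 7.8 years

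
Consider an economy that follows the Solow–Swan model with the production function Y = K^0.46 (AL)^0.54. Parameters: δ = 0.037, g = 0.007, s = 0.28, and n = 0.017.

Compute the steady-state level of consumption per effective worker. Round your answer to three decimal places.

c* ≈ 2.637

Steady state requires s·f(k) = (n + g + δ)·k, i.e. s·k^α = (n + g + δ)·k.
Dividing both sides by k: k^(1−α) = s / (n + g + δ).
k^0.54 = 0.28 / (0.017 + 0.007 + 0.037) = 0.28 / 0.061 = 4.5902
k* = 4.5902^(1/0.54) ≈ 16.8118
y* = (k*)^α = 16.8118^0.46 ≈ 3.6625
c* = (1 − s)·y* = (1 − 0.28) × 3.6625 ≈ 2.6370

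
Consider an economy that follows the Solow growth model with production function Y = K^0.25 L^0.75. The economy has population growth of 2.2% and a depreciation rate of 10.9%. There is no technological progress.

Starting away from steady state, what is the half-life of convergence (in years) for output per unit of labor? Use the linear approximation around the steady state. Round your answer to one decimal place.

half-life ≈ 7.1 years

Near the steady state the convergence rate is λ = (1 − α)(n + δ).
λ = (1 − 0.25) × 0.131 = 0.75 × 0.131 = 0.09825
Half-life = ln 2 / λ = 0.6931 / 0.09825 ≈ 7.05 years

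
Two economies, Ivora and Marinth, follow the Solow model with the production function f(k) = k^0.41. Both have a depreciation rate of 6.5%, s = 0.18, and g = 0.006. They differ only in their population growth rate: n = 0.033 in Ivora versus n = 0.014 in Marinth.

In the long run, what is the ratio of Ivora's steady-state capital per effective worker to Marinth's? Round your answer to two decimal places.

Steady-state k* = [s/(n + g + δ)]^(1/(1−α)), so the ratio is [ (s_I/(n + g + δ)_I) / (s_M/(n + g + δ)_M) ]^1.6949.
s_I/(n + g + δ)_I = 0.18/0.104 = 1.7308; s_M/(n + g + δ)_M = 0.18/0.085 = 2.1176.
Ratio = (1.7308/2.1176)^1.6949 = 0.8173^1.6949 ≈ 0.7104

ratio ≈ 0.71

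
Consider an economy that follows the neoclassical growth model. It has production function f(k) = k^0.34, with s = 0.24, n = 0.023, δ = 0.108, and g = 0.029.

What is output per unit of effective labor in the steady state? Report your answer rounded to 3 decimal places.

y* ≈ 1.232

In steady state, investment equals break-even investment: s·k^α = (n + g + δ)·k.
Dividing both sides by k: k^(1−α) = s / (n + g + δ).
k^0.66 = 0.24 / (0.023 + 0.029 + 0.108) = 0.24 / 0.160 = 1.5000
k* = 1.5000^(1/0.66) ≈ 1.8484
y* = (k*)^α = 1.8484^0.34 ≈ 1.2323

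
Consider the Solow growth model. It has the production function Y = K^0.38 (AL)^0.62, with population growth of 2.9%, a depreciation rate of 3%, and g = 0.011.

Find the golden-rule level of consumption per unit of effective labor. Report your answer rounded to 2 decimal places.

c_gold ≈ 1.75

At the golden rule, f'(k) = n + g + δ, so α·k^(α−1) = n + g + δ and k_gold = (α/(n + g + δ))^(1/(1−α)).
k_gold = (0.38/0.070)^(1/0.62) = 5.4286^1.6129 ≈ 15.3101
c_gold = f(k_gold) − (n + g + δ)·k_gold = 2.8203 − 0.070×15.3101 ≈ 1.7486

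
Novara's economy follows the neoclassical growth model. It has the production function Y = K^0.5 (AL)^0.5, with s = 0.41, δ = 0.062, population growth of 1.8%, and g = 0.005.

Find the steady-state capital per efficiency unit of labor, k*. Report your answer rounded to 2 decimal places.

At the steady state, Δk = 0, so s·k^α = (n + g + δ)·k.
Rearranging, k^(1−α) = s / (n + g + δ).
k^0.5 = 0.41 / (0.018 + 0.005 + 0.062) = 0.41 / 0.085 = 4.8235
k* = 4.8235^(1/0.5) ≈ 23.2662

k* = 23.27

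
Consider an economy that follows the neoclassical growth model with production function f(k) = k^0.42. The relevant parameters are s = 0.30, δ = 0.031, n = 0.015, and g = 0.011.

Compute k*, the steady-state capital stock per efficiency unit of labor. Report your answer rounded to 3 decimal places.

At the steady state, Δk = 0, so s·k^α = (n + g + δ)·k.
Dividing both sides by k: k^(1−α) = s / (n + g + δ).
k^0.58 = 0.30 / (0.015 + 0.011 + 0.031) = 0.30 / 0.057 = 5.2632
k* = 5.2632^(1/0.58) ≈ 17.5200

k* ≈ 17.520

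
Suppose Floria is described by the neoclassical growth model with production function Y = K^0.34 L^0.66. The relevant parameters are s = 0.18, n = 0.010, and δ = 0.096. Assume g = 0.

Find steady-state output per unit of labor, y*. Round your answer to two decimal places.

Steady state requires s·f(k) = (n + δ)·k, i.e. s·k^α = (n + δ)·k.
Rearranging, k^(1−α) = s / (n + δ).
k^0.66 = 0.18 / (0.010 + 0.096) = 0.18 / 0.106 = 1.6981
k* = 1.6981^(1/0.66) ≈ 2.2306
y* = (k*)^α = 2.2306^0.34 ≈ 1.3136

y* = 1.31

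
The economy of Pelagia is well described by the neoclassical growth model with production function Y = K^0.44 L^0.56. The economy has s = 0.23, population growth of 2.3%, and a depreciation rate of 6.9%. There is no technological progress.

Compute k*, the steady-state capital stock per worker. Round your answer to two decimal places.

k* ≈ 5.14

In steady state, investment equals break-even investment: s·k^α = (n + δ)·k.
Rearranging, k^(1−α) = s / (n + δ).
k^0.56 = 0.23 / (0.023 + 0.069) = 0.23 / 0.092 = 2.5000
k* = 2.5000^(1/0.56) ≈ 5.1358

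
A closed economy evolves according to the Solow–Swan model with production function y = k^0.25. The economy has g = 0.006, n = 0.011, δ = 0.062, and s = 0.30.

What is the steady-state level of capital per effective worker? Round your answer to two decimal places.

k* = 5.92

At the steady state, Δk = 0, so s·k^α = (n + g + δ)·k.
Dividing both sides by k: k^(1−α) = s / (n + g + δ).
k^0.75 = 0.30 / (0.011 + 0.006 + 0.062) = 0.30 / 0.079 = 3.7975
k* = 3.7975^(1/0.75) ≈ 5.9247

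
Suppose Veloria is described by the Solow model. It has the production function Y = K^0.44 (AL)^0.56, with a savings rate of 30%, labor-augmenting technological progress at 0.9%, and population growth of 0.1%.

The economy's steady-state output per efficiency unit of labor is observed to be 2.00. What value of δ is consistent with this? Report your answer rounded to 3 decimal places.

Steady state requires s·f(k) = (n + g + δ)·k, i.e. s·k^α = (n + g + δ)·k.
Since y* = [s/(n + g + δ)]^(α/(1−α)), we have s/(n + g + δ) = (y*)^((1−α)/α) = 2.00^1.2727 = 2.4161.
Therefore n + g + δ = s / 2.4161 = 0.30 / 2.4161 = 0.1242, so δ = 0.1242 − 0.010 = 0.1142.

δ ≈ 0.114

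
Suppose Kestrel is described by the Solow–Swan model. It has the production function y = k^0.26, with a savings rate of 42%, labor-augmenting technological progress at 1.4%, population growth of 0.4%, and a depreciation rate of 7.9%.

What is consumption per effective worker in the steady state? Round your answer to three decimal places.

c* ≈ 0.971

In steady state, investment equals break-even investment: s·k^α = (n + g + δ)·k.
Dividing both sides by k: k^(1−α) = s / (n + g + δ).
k^0.74 = 0.42 / (0.004 + 0.014 + 0.079) = 0.42 / 0.097 = 4.3299
k* = 4.3299^(1/0.74) ≈ 7.2461
y* = (k*)^α = 7.2461^0.26 ≈ 1.6735
c* = (1 − s)·y* = (1 − 0.42) × 1.6735 ≈ 0.9706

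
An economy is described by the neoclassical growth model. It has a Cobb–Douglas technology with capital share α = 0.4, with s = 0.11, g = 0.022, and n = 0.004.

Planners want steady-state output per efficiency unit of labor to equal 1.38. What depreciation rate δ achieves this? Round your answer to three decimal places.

In steady state, investment equals break-even investment: s·k^α = (n + g + δ)·k.
Since y* = [s/(n + g + δ)]^(α/(1−α)), we have s/(n + g + δ) = (y*)^((1−α)/α) = 1.38^1.5 = 1.6211.
Therefore n + g + δ = s / 1.6211 = 0.11 / 1.6211 = 0.0679, so δ = 0.0679 − 0.026 = 0.0419.

δ ≈ 0.042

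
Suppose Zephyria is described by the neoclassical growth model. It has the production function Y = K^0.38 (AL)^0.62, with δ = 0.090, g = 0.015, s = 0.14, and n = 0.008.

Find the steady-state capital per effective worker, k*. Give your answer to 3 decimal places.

Steady state requires s·f(k) = (n + g + δ)·k, i.e. s·k^α = (n + g + δ)·k.
Dividing both sides by k: k^(1−α) = s / (n + g + δ).
k^0.62 = 0.14 / (0.008 + 0.015 + 0.090) = 0.14 / 0.113 = 1.2389
k* = 1.2389^(1/0.62) ≈ 1.4127

k* ≈ 1.413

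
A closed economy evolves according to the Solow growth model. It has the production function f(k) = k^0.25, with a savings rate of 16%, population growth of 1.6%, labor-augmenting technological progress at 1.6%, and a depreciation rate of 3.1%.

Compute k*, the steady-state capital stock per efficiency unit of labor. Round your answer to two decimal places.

At the steady state, Δk = 0, so s·k^α = (n + g + δ)·k.
Rearranging, k^(1−α) = s / (n + g + δ).
k^0.75 = 0.16 / (0.016 + 0.016 + 0.031) = 0.16 / 0.063 = 2.5397
k* = 2.5397^(1/0.75) ≈ 3.4651

k* ≈ 3.47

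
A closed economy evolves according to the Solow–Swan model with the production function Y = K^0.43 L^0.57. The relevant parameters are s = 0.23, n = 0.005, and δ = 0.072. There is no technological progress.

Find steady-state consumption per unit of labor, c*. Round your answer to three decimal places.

c* ≈ 1.758

Steady state requires s·f(k) = (n + δ)·k, i.e. s·k^α = (n + δ)·k.
Rearranging, k^(1−α) = s / (n + δ).
k^0.57 = 0.23 / (0.005 + 0.072) = 0.23 / 0.077 = 2.9870
k* = 2.9870^(1/0.57) ≈ 6.8194
y* = (k*)^α = 6.8194^0.43 ≈ 2.2830
c* = (1 − s)·y* = (1 − 0.23) × 2.2830 ≈ 1.7579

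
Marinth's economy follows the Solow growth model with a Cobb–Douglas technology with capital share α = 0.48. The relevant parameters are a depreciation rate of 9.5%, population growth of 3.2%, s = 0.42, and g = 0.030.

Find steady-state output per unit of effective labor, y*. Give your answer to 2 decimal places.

At the steady state, Δk = 0, so s·k^α = (n + g + δ)·k.
Dividing both sides by k: k^(1−α) = s / (n + g + δ).
k^0.52 = 0.42 / (0.032 + 0.030 + 0.095) = 0.42 / 0.157 = 2.6752
k* = 2.6752^(1/0.52) ≈ 6.6350
y* = (k*)^α = 6.6350^0.48 ≈ 2.4802

y* = 2.48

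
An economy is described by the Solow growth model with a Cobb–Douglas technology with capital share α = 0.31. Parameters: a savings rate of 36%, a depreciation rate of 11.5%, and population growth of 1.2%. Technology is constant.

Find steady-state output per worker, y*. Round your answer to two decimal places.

In steady state, investment equals break-even investment: s·k^α = (n + δ)·k.
Dividing both sides by k: k^(1−α) = s / (n + δ).
k^0.69 = 0.36 / (0.012 + 0.115) = 0.36 / 0.127 = 2.8346
k* = 2.8346^(1/0.69) ≈ 4.5267
y* = (k*)^α = 4.5267^0.31 ≈ 1.5970

y* ≈ 1.60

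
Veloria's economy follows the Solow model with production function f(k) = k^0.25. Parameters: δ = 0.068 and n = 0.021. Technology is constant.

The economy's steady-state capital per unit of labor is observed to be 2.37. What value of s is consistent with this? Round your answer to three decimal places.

In steady state, investment equals break-even investment: s·k^α = (n + δ)·k.
So s / (n + δ) = (k*)^(1−α) = 2.37^0.75 = 1.9101.
Therefore s = 1.9101 × (n + δ) = 1.9101 × 0.089 = 0.1700.

s ≈ 0.170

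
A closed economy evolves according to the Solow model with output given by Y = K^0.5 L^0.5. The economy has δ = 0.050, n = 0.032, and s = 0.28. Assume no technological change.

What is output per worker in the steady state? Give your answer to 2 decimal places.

y* ≈ 3.41

Steady state requires s·f(k) = (n + δ)·k, i.e. s·k^α = (n + δ)·k.
Rearranging, k^(1−α) = s / (n + δ).
k^0.5 = 0.28 / (0.032 + 0.050) = 0.28 / 0.082 = 3.4146
k* = 3.4146^(1/0.5) ≈ 11.6595
y* = (k*)^α = 11.6595^0.5 ≈ 3.4146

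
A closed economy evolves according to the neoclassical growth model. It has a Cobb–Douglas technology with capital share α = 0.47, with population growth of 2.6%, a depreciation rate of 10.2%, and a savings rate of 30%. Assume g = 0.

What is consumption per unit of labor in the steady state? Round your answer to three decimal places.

c* ≈ 1.490

In steady state, investment equals break-even investment: s·k^α = (n + δ)·k.
Rearranging, k^(1−α) = s / (n + δ).
k^0.53 = 0.30 / (0.026 + 0.102) = 0.30 / 0.128 = 2.3438
k* = 2.3438^(1/0.53) ≈ 4.9884
y* = (k*)^α = 4.9884^0.47 ≈ 2.1283
c* = (1 − s)·y* = (1 − 0.30) × 2.1283 ≈ 1.4898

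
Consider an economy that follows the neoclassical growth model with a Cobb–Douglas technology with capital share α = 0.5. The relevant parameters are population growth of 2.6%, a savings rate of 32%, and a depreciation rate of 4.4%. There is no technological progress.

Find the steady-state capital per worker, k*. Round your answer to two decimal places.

At the steady state, Δk = 0, so s·k^α = (n + δ)·k.
Rearranging, k^(1−α) = s / (n + δ).
k^0.5 = 0.32 / (0.026 + 0.044) = 0.32 / 0.070 = 4.5714
k* = 4.5714^(1/0.5) ≈ 20.8977

k* ≈ 20.90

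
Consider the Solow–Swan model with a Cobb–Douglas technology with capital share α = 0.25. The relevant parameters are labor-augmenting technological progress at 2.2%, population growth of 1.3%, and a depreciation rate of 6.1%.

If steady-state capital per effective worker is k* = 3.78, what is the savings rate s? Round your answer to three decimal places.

In steady state, investment equals break-even investment: s·k^α = (n + g + δ)·k.
So s / (n + g + δ) = (k*)^(1−α) = 3.78^0.75 = 2.7109.
Therefore s = 2.7109 × (n + g + δ) = 2.7109 × 0.096 = 0.2602.

s ≈ 0.260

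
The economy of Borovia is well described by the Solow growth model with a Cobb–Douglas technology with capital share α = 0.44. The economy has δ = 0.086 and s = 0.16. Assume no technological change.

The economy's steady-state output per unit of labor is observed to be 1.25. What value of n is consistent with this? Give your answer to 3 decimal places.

In steady state, investment equals break-even investment: s·k^α = (n + δ)·k.
Since y* = [s/(n + δ)]^(α/(1−α)), we have s/(n + δ) = (y*)^((1−α)/α) = 1.25^1.2727 = 1.3284.
Therefore n + δ = s / 1.3284 = 0.16 / 1.3284 = 0.1204, so n = 0.1204 − 0.086 = 0.0344.

n ≈ 0.034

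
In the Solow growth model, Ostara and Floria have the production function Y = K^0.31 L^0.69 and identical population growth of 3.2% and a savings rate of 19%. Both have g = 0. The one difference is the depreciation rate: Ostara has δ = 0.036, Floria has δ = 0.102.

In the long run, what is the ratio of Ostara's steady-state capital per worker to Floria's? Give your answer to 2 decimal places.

Steady-state k* = [s/(n + δ)]^(1/(1−α)), so the ratio is [ (s_O/(n + δ)_O) / (s_F/(n + δ)_F) ]^1.4493.
s_O/(n + δ)_O = 0.19/0.068 = 2.7941; s_F/(n + δ)_F = 0.19/0.134 = 1.4179.
Ratio = (2.7941/1.4179)^1.4493 = 1.9706^1.4493 ≈ 2.6728

k*_O / k*_F ≈ 2.67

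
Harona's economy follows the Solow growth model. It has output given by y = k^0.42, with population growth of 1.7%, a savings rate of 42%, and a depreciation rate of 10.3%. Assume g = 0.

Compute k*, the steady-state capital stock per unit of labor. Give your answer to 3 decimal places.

k* ≈ 8.671

In steady state, investment equals break-even investment: s·k^α = (n + δ)·k.
Rearranging, k^(1−α) = s / (n + δ).
k^0.58 = 0.42 / (0.017 + 0.103) = 0.42 / 0.120 = 3.5000
k* = 3.5000^(1/0.58) ≈ 8.6706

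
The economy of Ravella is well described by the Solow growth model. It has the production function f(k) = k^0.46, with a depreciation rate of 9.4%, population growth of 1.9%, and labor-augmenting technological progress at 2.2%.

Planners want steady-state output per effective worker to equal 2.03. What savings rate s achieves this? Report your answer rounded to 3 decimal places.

In steady state, investment equals break-even investment: s·k^α = (n + g + δ)·k.
Since y* = [s/(n + g + δ)]^(α/(1−α)), we have s/(n + g + δ) = (y*)^((1−α)/α) = 2.03^1.1739 = 2.2960.
Therefore s = 2.2960 × (n + g + δ) = 2.2960 × 0.135 = 0.3100.

s ≈ 0.310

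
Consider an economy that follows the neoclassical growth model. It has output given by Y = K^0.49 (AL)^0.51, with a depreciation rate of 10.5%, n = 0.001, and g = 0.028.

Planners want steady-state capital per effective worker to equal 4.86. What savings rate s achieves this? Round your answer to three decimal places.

In steady state, investment equals break-even investment: s·k^α = (n + g + δ)·k.
So s / (n + g + δ) = (k*)^(1−α) = 4.86^0.51 = 2.2397.
Therefore s = 2.2397 × (n + g + δ) = 2.2397 × 0.134 = 0.3001.

s ≈ 0.300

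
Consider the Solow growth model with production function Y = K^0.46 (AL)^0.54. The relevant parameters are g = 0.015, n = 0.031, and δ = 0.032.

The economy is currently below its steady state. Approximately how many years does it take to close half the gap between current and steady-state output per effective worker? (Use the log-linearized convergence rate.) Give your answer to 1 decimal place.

half-life ≈ 16.5 years

Near the steady state the convergence rate is λ = (1 − α)(n + g + δ).
λ = (1 − 0.46) × 0.078 = 0.54 × 0.078 = 0.04212
Half-life = ln 2 / λ = 0.6931 / 0.04212 ≈ 16.46 years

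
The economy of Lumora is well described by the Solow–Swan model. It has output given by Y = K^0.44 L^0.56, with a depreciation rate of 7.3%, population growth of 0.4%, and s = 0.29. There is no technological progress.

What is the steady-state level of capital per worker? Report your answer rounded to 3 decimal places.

Steady state requires s·f(k) = (n + δ)·k, i.e. s·k^α = (n + δ)·k.
Rearranging, k^(1−α) = s / (n + δ).
k^0.56 = 0.29 / (0.004 + 0.073) = 0.29 / 0.077 = 3.7662
k* = 3.7662^(1/0.56) ≈ 10.6758

k* = 10.676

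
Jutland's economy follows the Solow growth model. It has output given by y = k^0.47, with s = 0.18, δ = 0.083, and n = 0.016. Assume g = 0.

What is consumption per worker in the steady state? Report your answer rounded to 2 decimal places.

At the steady state, Δk = 0, so s·k^α = (n + δ)·k.
Dividing both sides by k: k^(1−α) = s / (n + δ).
k^0.53 = 0.18 / (0.016 + 0.083) = 0.18 / 0.099 = 1.8182
k* = 1.8182^(1/0.53) ≈ 3.0895
y* = (k*)^α = 3.0895^0.47 ≈ 1.6992
c* = (1 − s)·y* = (1 − 0.18) × 1.6992 ≈ 1.3933

c* ≈ 1.39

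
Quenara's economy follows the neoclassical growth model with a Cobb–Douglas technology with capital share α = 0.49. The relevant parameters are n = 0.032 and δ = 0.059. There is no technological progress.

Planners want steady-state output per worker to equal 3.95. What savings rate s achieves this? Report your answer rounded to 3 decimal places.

In steady state, investment equals break-even investment: s·k^α = (n + δ)·k.
Since y* = [s/(n + δ)]^(α/(1−α)), we have s/(n + δ) = (y*)^((1−α)/α) = 3.95^1.0408 = 4.1777.
Therefore s = 4.1777 × (n + δ) = 4.1777 × 0.091 = 0.3802.

s ≈ 0.380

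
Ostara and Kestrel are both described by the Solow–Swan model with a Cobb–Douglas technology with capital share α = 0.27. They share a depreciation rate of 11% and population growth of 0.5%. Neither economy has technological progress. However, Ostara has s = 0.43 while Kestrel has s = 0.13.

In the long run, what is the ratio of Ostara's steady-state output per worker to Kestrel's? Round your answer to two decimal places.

ratio ≈ 1.56

Steady-state y* = [s/(n + δ)]^(α/(1−α)), so the ratio is [ (s_O/(n + δ)_O) / (s_K/(n + δ)_K) ]^0.3699.
s_O/(n + δ)_O = 0.43/0.115 = 3.7391; s_K/(n + δ)_K = 0.13/0.115 = 1.1304.
Ratio = (3.7391/1.1304)^0.3699 = 3.3078^0.3699 ≈ 1.5566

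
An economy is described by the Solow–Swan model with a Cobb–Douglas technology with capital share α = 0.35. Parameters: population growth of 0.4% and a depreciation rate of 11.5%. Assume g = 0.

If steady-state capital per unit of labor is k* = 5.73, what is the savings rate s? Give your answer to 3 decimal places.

In steady state, investment equals break-even investment: s·k^α = (n + δ)·k.
So s / (n + δ) = (k*)^(1−α) = 5.73^0.65 = 3.1103.
Therefore s = 3.1103 × (n + δ) = 3.1103 × 0.119 = 0.3701.

s ≈ 0.370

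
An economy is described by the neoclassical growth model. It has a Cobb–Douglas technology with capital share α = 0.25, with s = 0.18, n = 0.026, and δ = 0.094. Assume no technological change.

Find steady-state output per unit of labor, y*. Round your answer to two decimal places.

y* = 1.14

Steady state requires s·f(k) = (n + δ)·k, i.e. s·k^α = (n + δ)·k.
Rearranging, k^(1−α) = s / (n + δ).
k^0.75 = 0.18 / (0.026 + 0.094) = 0.18 / 0.120 = 1.5000
k* = 1.5000^(1/0.75) ≈ 1.7171
y* = (k*)^α = 1.7171^0.25 ≈ 1.1447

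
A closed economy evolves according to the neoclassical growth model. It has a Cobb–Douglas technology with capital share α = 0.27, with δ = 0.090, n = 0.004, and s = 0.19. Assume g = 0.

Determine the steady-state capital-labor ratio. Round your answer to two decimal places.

At the steady state, Δk = 0, so s·k^α = (n + δ)·k.
Rearranging, k^(1−α) = s / (n + δ).
k^0.73 = 0.19 / (0.004 + 0.090) = 0.19 / 0.094 = 2.0213
k* = 2.0213^(1/0.73) ≈ 2.6222

k* ≈ 2.62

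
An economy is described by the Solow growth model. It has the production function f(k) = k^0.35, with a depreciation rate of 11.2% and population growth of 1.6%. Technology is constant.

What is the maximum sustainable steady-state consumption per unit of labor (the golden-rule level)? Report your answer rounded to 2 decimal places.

At the golden rule, f'(k) = n + δ, so α·k^(α−1) = n + δ and k_gold = (α/(n + δ))^(1/(1−α)).
k_gold = (0.35/0.128)^(1/0.65) = 2.7344^1.5385 ≈ 4.7002
c_gold = f(k_gold) − (n + δ)·k_gold = 1.7189 − 0.128×4.7002 ≈ 1.1173

c_gold ≈ 1.12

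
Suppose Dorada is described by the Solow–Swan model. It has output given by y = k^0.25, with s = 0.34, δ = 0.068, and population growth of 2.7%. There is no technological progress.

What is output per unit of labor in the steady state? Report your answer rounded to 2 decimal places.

At the steady state, Δk = 0, so s·k^α = (n + δ)·k.
Dividing both sides by k: k^(1−α) = s / (n + δ).
k^0.75 = 0.34 / (0.027 + 0.068) = 0.34 / 0.095 = 3.5789
k* = 3.5789^(1/0.75) ≈ 5.4744
y* = (k*)^α = 5.4744^0.25 ≈ 1.5296

y* ≈ 1.53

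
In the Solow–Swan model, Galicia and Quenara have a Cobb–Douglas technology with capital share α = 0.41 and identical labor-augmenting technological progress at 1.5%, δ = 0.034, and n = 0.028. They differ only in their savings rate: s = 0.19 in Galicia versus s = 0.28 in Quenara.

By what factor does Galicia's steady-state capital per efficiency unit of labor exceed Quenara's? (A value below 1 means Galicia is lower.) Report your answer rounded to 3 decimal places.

ratio ≈ 0.518

Steady-state k* = [s/(n + g + δ)]^(1/(1−α)), so the ratio is [ (s_G/(n + g + δ)_G) / (s_Q/(n + g + δ)_Q) ]^1.6949.
s_G/(n + g + δ)_G = 0.19/0.077 = 2.4675; s_Q/(n + g + δ)_Q = 0.28/0.077 = 3.6364.
Ratio = (2.4675/3.6364)^1.6949 = 0.6786^1.6949 ≈ 0.5183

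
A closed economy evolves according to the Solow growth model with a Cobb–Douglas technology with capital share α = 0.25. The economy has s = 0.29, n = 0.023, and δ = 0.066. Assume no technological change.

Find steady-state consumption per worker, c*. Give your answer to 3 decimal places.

At the steady state, Δk = 0, so s·k^α = (n + δ)·k.
Dividing both sides by k: k^(1−α) = s / (n + δ).
k^0.75 = 0.29 / (0.023 + 0.066) = 0.29 / 0.089 = 3.2584
k* = 3.2584^(1/0.75) ≈ 4.8307
y* = (k*)^α = 4.8307^0.25 ≈ 1.4825
c* = (1 − s)·y* = (1 − 0.29) × 1.4825 ≈ 1.0526

c* ≈ 1.053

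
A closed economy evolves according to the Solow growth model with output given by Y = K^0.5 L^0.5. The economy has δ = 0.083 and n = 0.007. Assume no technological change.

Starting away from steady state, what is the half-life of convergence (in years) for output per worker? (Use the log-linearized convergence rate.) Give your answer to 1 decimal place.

Near the steady state the convergence rate is λ = (1 − α)(n + δ).
λ = (1 − 0.5) × 0.090 = 0.5 × 0.090 = 0.0450
Half-life = ln 2 / λ = 0.6931 / 0.0450 ≈ 15.40 years

about 15.4 years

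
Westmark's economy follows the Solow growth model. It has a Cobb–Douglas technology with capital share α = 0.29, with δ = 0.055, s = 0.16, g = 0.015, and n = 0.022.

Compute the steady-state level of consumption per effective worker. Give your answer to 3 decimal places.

c* = 1.053

Steady state requires s·f(k) = (n + g + δ)·k, i.e. s·k^α = (n + g + δ)·k.
Rearranging, k^(1−α) = s / (n + g + δ).
k^0.71 = 0.16 / (0.022 + 0.015 + 0.055) = 0.16 / 0.092 = 1.7391
k* = 1.7391^(1/0.71) ≈ 2.1801
y* = (k*)^α = 2.1801^0.29 ≈ 1.2536
c* = (1 − s)·y* = (1 − 0.16) × 1.2536 ≈ 1.0530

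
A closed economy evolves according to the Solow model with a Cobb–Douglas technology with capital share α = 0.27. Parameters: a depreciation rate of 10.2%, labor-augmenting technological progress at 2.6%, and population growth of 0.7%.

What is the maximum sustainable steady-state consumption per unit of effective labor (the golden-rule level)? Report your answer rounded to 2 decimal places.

c_gold ≈ 0.94

At the golden rule, f'(k) = n + g + δ, so α·k^(α−1) = n + g + δ and k_gold = (α/(n + g + δ))^(1/(1−α)).
k_gold = (0.27/0.135)^(1/0.73) = 2.0000^1.3699 ≈ 2.5845
c_gold = f(k_gold) − (n + g + δ)·k_gold = 1.2922 − 0.135×2.5845 ≈ 0.9433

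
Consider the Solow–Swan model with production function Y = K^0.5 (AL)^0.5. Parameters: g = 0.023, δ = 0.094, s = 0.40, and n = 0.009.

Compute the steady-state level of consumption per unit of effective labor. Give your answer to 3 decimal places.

In steady state, investment equals break-even investment: s·k^α = (n + g + δ)·k.
Dividing both sides by k: k^(1−α) = s / (n + g + δ).
k^0.5 = 0.40 / (0.009 + 0.023 + 0.094) = 0.40 / 0.126 = 3.1746
k* = 3.1746^(1/0.5) ≈ 10.0781
y* = (k*)^α = 10.0781^0.5 ≈ 3.1746
c* = (1 − s)·y* = (1 − 0.40) × 3.1746 ≈ 1.9048

c* = 1.905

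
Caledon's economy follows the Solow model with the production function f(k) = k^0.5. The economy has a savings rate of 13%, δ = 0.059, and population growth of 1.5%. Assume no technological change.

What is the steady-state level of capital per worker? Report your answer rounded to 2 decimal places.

k* ≈ 3.09

Steady state requires s·f(k) = (n + δ)·k, i.e. s·k^α = (n + δ)·k.
Dividing both sides by k: k^(1−α) = s / (n + δ).
k^0.5 = 0.13 / (0.015 + 0.059) = 0.13 / 0.074 = 1.7568
k* = 1.7568^(1/0.5) ≈ 3.0863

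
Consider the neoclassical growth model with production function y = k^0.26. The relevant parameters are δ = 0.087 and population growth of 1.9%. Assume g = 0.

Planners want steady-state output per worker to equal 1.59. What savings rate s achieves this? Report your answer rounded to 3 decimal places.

Steady state requires s·f(k) = (n + δ)·k, i.e. s·k^α = (n + δ)·k.
Since y* = [s/(n + δ)]^(α/(1−α)), we have s/(n + δ) = (y*)^((1−α)/α) = 1.59^2.8462 = 3.7430.
Therefore s = 3.7430 × (n + δ) = 3.7430 × 0.106 = 0.3968.

s ≈ 0.397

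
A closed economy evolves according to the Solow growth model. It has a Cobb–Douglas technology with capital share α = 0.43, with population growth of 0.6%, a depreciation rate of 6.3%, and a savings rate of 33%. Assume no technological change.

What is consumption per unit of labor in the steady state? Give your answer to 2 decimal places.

In steady state, investment equals break-even investment: s·k^α = (n + δ)·k.
Dividing both sides by k: k^(1−α) = s / (n + δ).
k^0.57 = 0.33 / (0.006 + 0.063) = 0.33 / 0.069 = 4.7826
k* = 4.7826^(1/0.57) ≈ 15.5737
y* = (k*)^α = 15.5737^0.43 ≈ 3.2563
c* = (1 − s)·y* = (1 − 0.33) × 3.2563 ≈ 2.1817

c* = 2.18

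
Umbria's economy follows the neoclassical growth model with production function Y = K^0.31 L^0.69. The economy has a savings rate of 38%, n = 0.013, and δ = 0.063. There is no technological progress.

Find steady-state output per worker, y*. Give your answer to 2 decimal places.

y* ≈ 2.06

Steady state requires s·f(k) = (n + δ)·k, i.e. s·k^α = (n + δ)·k.
Rearranging, k^(1−α) = s / (n + δ).
k^0.69 = 0.38 / (0.013 + 0.063) = 0.38 / 0.076 = 5.0000
k* = 5.0000^(1/0.69) ≈ 10.3039
y* = (k*)^α = 10.3039^0.31 ≈ 2.0608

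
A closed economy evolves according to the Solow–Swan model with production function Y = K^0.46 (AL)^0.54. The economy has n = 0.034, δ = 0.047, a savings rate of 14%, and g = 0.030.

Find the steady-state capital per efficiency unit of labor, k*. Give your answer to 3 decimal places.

k* ≈ 1.537

Steady state requires s·f(k) = (n + g + δ)·k, i.e. s·k^α = (n + g + δ)·k.
Rearranging, k^(1−α) = s / (n + g + δ).
k^0.54 = 0.14 / (0.034 + 0.030 + 0.047) = 0.14 / 0.111 = 1.2613
k* = 1.2613^(1/0.54) ≈ 1.5371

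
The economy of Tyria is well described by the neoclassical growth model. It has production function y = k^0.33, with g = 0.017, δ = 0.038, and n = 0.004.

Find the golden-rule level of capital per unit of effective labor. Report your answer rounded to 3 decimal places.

The golden rule sets f'(k) = n + g + δ, i.e. α·k^(α−1) = n + g + δ.
So k^(1−α) = α / (n + g + δ) = 0.33 / 0.059 = 5.5932.
k_gold = 5.5932^(1/0.67) ≈ 13.0590

k_gold ≈ 13.059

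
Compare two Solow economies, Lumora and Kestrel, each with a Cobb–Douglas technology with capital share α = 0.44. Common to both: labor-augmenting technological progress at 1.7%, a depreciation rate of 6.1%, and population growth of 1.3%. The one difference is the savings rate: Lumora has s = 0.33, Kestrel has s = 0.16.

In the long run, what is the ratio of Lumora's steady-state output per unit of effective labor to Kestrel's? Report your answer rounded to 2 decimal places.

ratio ≈ 1.77

Steady-state y* = [s/(n + g + δ)]^(α/(1−α)), so the ratio is [ (s_L/(n + g + δ)_L) / (s_K/(n + g + δ)_K) ]^0.7857.
s_L/(n + g + δ)_L = 0.33/0.091 = 3.6264; s_K/(n + g + δ)_K = 0.16/0.091 = 1.7582.
Ratio = (3.6264/1.7582)^0.7857 = 2.0626^0.7857 ≈ 1.7662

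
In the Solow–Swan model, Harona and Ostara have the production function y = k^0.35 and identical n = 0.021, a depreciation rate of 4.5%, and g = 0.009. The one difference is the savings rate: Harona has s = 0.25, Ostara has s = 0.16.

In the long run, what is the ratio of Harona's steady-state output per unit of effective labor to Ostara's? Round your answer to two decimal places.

y*_H / y*_O ≈ 1.27

Steady-state y* = [s/(n + g + δ)]^(α/(1−α)), so the ratio is [ (s_H/(n + g + δ)_H) / (s_O/(n + g + δ)_O) ]^0.5385.
s_H/(n + g + δ)_H = 0.25/0.075 = 3.3333; s_O/(n + g + δ)_O = 0.16/0.075 = 2.1333.
Ratio = (3.3333/2.1333)^0.5385 = 1.5625^0.5385 ≈ 1.2717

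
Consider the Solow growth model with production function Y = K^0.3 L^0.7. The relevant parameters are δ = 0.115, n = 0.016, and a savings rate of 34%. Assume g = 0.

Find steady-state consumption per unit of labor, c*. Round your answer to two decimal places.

c* ≈ 0.99

In steady state, investment equals break-even investment: s·k^α = (n + δ)·k.
Rearranging, k^(1−α) = s / (n + δ).
k^0.7 = 0.34 / (0.016 + 0.115) = 0.34 / 0.131 = 2.5954
k* = 2.5954^(1/0.7) ≈ 3.9059
y* = (k*)^α = 3.9059^0.3 ≈ 1.5049
c* = (1 − s)·y* = (1 − 0.34) × 1.5049 ≈ 0.9932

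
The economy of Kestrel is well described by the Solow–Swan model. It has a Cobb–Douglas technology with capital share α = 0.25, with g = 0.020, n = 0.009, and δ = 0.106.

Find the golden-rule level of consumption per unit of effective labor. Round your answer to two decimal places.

c_gold ≈ 0.92

At the golden rule, f'(k) = n + g + δ, so α·k^(α−1) = n + g + δ and k_gold = (α/(n + g + δ))^(1/(1−α)).
k_gold = (0.25/0.135)^(1/0.75) = 1.8519^1.3333 ≈ 2.2741
c_gold = f(k_gold) − (n + g + δ)·k_gold = 1.2280 − 0.135×2.2741 ≈ 0.9210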